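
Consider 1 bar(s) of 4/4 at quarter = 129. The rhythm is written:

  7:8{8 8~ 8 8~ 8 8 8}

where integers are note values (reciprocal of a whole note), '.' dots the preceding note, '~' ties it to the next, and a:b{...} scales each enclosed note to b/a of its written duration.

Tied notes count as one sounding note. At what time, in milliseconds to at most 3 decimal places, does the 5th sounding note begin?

note 5 onset = 24/7b = 1594.684ms

1. 0.0ms @ 0 + 265.781ms (4/7)
2. 265.781ms @ 4/7 + 531.561ms (8/7)
3. 797.342ms @ 12/7 + 531.561ms (8/7)
4. 1328.904ms @ 20/7 + 265.781ms (4/7)
5. 1594.684ms @ 24/7 + 265.781ms (4/7)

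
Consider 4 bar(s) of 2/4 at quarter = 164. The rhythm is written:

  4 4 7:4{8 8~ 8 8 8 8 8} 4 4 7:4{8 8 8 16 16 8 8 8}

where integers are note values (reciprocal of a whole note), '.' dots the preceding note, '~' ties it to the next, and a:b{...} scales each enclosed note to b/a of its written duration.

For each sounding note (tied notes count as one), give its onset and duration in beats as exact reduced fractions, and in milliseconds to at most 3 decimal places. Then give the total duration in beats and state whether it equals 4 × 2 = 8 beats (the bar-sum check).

1) 0.0ms=0b +365.854ms=1b
2) 365.854ms=1b +365.854ms=1b
3) 731.707ms=2b +104.53ms=2/7b
4) 836.237ms=16/7b +209.059ms=4/7b
5) 1045.296ms=20/7b +104.53ms=2/7b
6) 1149.826ms=22/7b +104.53ms=2/7b
7) 1254.355ms=24/7b +104.53ms=2/7b
8) 1358.885ms=26/7b +104.53ms=2/7b
9) 1463.415ms=4b +365.854ms=1b
10) 1829.268ms=5b +365.854ms=1b
11) 2195.122ms=6b +104.53ms=2/7b
12) 2299.652ms=44/7b +104.53ms=2/7b
13) 2404.181ms=46/7b +104.53ms=2/7b
14) 2508.711ms=48/7b +52.265ms=1/7b
15) 2560.976ms=7b +52.265ms=1/7b
16) 2613.24ms=50/7b +104.53ms=2/7b
17) 2717.77ms=52/7b +104.53ms=2/7b
18) 2822.3ms=54/7b +104.53ms=2/7b
Σ=8b of 8 (164bpm 2/4) — PASS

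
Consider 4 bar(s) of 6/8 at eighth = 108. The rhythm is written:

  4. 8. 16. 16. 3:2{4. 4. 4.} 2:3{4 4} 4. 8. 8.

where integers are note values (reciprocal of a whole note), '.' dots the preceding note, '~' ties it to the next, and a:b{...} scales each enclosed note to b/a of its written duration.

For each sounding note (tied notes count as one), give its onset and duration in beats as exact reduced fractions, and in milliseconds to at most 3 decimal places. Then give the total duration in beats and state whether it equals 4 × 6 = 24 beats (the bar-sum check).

1) 0.0ms=0b +1666.667ms=3b
2) 1666.667ms=3b +833.333ms=3/2b
3) 2500.0ms=9/2b +416.667ms=3/4b
4) 2916.667ms=21/4b +416.667ms=3/4b
5) 3333.333ms=6b +1111.111ms=2b
6) 4444.444ms=8b +1111.111ms=2b
7) 5555.556ms=10b +1111.111ms=2b
8) 6666.667ms=12b +1666.667ms=3b
9) 8333.333ms=15b +1666.667ms=3b
10) 10000.0ms=18b +1666.667ms=3b
11) 11666.667ms=21b +833.333ms=3/2b
12) 12500.0ms=45/2b +833.333ms=3/2b
Σ=24b of 24 (108bpm 6/8) — PASS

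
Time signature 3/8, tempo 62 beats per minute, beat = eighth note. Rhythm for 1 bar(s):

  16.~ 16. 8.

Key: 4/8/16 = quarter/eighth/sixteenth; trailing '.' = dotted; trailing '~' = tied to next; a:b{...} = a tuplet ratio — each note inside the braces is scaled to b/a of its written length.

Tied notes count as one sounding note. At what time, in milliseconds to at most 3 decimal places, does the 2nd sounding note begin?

note 2 onset = 3/2b = 1451.613ms

1. 0.0ms @ 0 + 1451.613ms (3/2)
2. 1451.613ms @ 3/2 + 1451.613ms (3/2)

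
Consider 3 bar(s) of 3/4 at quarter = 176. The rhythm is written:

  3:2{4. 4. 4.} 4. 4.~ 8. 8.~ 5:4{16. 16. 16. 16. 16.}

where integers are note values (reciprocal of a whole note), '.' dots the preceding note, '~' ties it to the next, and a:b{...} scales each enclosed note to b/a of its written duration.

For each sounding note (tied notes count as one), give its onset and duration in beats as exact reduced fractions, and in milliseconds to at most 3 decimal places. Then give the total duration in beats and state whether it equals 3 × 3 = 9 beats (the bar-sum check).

1) 0.0ms=0b +340.909ms=1b
2) 340.909ms=1b +340.909ms=1b
3) 681.818ms=2b +340.909ms=1b
4) 1022.727ms=3b +511.364ms=3/2b
5) 1534.091ms=9/2b +767.045ms=9/4b
6) 2301.136ms=27/4b +357.955ms=21/20b
7) 2659.091ms=39/5b +102.273ms=3/10b
8) 2761.364ms=81/10b +102.273ms=3/10b
9) 2863.636ms=42/5b +102.273ms=3/10b
10) 2965.909ms=87/10b +102.273ms=3/10b
Σ=9b of 9 (176bpm 3/4) — PASS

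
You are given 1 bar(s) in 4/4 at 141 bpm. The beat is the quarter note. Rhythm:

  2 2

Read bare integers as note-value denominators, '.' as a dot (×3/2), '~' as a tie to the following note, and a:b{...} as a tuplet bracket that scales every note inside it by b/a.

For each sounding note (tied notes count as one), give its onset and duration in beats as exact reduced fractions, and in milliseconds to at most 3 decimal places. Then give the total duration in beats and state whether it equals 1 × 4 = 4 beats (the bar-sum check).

1) 0.0ms=0b +851.064ms=2b
2) 851.064ms=2b +851.064ms=2b
Σ=4b of 4 (141bpm 4/4) — PASS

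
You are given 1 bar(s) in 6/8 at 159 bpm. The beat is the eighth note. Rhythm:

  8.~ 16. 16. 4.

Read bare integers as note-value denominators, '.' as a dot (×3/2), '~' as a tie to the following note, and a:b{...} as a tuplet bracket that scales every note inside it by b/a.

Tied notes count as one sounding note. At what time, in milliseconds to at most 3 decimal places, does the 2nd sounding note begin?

note 2 onset = 9/4b = 849.057ms

1. 0.0ms @ 0 + 849.057ms (9/4)
2. 849.057ms @ 9/4 + 283.019ms (3/4)
3. 1132.075ms @ 3 + 1132.075ms (3)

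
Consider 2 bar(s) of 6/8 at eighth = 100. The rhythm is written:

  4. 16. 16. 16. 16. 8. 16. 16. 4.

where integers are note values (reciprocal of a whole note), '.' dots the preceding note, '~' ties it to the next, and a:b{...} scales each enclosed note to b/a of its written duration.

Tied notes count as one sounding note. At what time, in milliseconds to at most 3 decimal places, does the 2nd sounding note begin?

1. 0.0ms @ 0 + 1800.0ms (3)
2. 1800.0ms @ 3 + 450.0ms (3/4)
3. 2250.0ms @ 15/4 + 450.0ms (3/4)
4. 2700.0ms @ 9/2 + 450.0ms (3/4)
5. 3150.0ms @ 21/4 + 450.0ms (3/4)
6. 3600.0ms @ 6 + 900.0ms (3/2)
7. 4500.0ms @ 15/2 + 450.0ms (3/4)
8. 4950.0ms @ 33/4 + 450.0ms (3/4)
9. 5400.0ms @ 9 + 1800.0ms (3)

note 2 onset = 3b = 1800.0ms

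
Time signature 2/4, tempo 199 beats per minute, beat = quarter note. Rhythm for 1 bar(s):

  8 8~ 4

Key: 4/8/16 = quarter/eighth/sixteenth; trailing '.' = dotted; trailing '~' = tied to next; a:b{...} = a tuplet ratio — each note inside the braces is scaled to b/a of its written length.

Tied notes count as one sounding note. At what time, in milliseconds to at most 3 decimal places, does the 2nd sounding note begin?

1. 0.0ms @ 0 + 150.754ms (1/2)
2. 150.754ms @ 1/2 + 452.261ms (3/2)

note 2 onset = 1/2b = 150.754ms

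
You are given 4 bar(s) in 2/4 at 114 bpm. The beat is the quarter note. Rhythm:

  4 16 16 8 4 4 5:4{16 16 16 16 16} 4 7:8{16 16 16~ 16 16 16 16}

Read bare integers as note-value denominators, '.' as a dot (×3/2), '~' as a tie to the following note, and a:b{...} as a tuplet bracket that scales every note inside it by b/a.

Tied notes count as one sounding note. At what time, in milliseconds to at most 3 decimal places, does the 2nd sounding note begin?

note 2 onset = 1b = 526.316ms

1. 0.0ms @ 0 + 526.316ms (1)
2. 526.316ms @ 1 + 131.579ms (1/4)
3. 657.895ms @ 5/4 + 131.579ms (1/4)
4. 789.474ms @ 3/2 + 263.158ms (1/2)
5. 1052.632ms @ 2 + 526.316ms (1)
6. 1578.947ms @ 3 + 526.316ms (1)
7. 2105.263ms @ 4 + 105.263ms (1/5)
8. 2210.526ms @ 21/5 + 105.263ms (1/5)
9. 2315.789ms @ 22/5 + 105.263ms (1/5)
10. 2421.053ms @ 23/5 + 105.263ms (1/5)
11. 2526.316ms @ 24/5 + 105.263ms (1/5)
12. 2631.579ms @ 5 + 526.316ms (1)
13. 3157.895ms @ 6 + 150.376ms (2/7)
14. 3308.271ms @ 44/7 + 150.376ms (2/7)
15. 3458.647ms @ 46/7 + 300.752ms (4/7)
16. 3759.398ms @ 50/7 + 150.376ms (2/7)
17. 3909.774ms @ 52/7 + 150.376ms (2/7)
18. 4060.15ms @ 54/7 + 150.376ms (2/7)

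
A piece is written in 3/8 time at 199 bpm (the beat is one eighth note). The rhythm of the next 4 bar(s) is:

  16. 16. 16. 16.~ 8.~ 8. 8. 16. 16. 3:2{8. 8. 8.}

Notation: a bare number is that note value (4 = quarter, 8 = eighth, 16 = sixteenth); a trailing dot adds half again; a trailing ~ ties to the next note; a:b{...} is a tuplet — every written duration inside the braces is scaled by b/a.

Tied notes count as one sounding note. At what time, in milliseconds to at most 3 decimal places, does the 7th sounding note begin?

note 7 onset = 33/4b = 2487.437ms

1. 0.0ms @ 0 + 226.131ms (3/4)
2. 226.131ms @ 3/4 + 226.131ms (3/4)
3. 452.261ms @ 3/2 + 226.131ms (3/4)
4. 678.392ms @ 9/4 + 1130.653ms (15/4)
5. 1809.045ms @ 6 + 452.261ms (3/2)
6. 2261.307ms @ 15/2 + 226.131ms (3/4)
7. 2487.437ms @ 33/4 + 226.131ms (3/4)
8. 2713.568ms @ 9 + 301.508ms (1)
9. 3015.075ms @ 10 + 301.508ms (1)
10. 3316.583ms @ 11 + 301.508ms (1)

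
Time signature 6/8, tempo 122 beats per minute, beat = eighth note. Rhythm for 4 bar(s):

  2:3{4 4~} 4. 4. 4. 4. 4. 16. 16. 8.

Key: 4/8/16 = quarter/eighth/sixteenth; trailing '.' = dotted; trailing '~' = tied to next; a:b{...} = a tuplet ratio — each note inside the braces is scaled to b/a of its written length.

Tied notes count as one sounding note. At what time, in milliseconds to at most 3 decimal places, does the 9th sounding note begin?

note 9 onset = 45/2b = 11065.574ms

1. 0.0ms @ 0 + 1475.41ms (3)
2. 1475.41ms @ 3 + 2950.82ms (6)
3. 4426.23ms @ 9 + 1475.41ms (3)
4. 5901.639ms @ 12 + 1475.41ms (3)
5. 7377.049ms @ 15 + 1475.41ms (3)
6. 8852.459ms @ 18 + 1475.41ms (3)
7. 10327.869ms @ 21 + 368.852ms (3/4)
8. 10696.721ms @ 87/4 + 368.852ms (3/4)
9. 11065.574ms @ 45/2 + 737.705ms (3/2)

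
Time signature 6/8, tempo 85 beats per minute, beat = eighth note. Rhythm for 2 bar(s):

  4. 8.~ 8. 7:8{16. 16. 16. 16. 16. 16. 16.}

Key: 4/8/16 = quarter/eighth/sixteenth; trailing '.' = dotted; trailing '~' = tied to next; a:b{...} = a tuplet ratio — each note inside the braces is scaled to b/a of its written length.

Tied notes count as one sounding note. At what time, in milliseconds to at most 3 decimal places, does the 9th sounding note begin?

1. 0.0ms @ 0 + 2117.647ms (3)
2. 2117.647ms @ 3 + 2117.647ms (3)
3. 4235.294ms @ 6 + 605.042ms (6/7)
4. 4840.336ms @ 48/7 + 605.042ms (6/7)
5. 5445.378ms @ 54/7 + 605.042ms (6/7)
6. 6050.42ms @ 60/7 + 605.042ms (6/7)
7. 6655.462ms @ 66/7 + 605.042ms (6/7)
8. 7260.504ms @ 72/7 + 605.042ms (6/7)
9. 7865.546ms @ 78/7 + 605.042ms (6/7)

note 9 onset = 78/7b = 7865.546ms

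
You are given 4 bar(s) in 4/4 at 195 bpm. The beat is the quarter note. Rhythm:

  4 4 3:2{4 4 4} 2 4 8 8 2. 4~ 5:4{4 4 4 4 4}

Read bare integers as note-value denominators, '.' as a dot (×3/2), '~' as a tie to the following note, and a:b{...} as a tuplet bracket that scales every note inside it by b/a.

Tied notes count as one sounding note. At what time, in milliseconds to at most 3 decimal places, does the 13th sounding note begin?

note 13 onset = 68/5b = 4184.615ms

1. 0.0ms @ 0 + 307.692ms (1)
2. 307.692ms @ 1 + 307.692ms (1)
3. 615.385ms @ 2 + 205.128ms (2/3)
4. 820.513ms @ 8/3 + 205.128ms (2/3)
5. 1025.641ms @ 10/3 + 205.128ms (2/3)
6. 1230.769ms @ 4 + 615.385ms (2)
7. 1846.154ms @ 6 + 307.692ms (1)
8. 2153.846ms @ 7 + 153.846ms (1/2)
9. 2307.692ms @ 15/2 + 153.846ms (1/2)
10. 2461.538ms @ 8 + 923.077ms (3)
11. 3384.615ms @ 11 + 553.846ms (9/5)
12. 3938.462ms @ 64/5 + 246.154ms (4/5)
13. 4184.615ms @ 68/5 + 246.154ms (4/5)
14. 4430.769ms @ 72/5 + 246.154ms (4/5)
15. 4676.923ms @ 76/5 + 246.154ms (4/5)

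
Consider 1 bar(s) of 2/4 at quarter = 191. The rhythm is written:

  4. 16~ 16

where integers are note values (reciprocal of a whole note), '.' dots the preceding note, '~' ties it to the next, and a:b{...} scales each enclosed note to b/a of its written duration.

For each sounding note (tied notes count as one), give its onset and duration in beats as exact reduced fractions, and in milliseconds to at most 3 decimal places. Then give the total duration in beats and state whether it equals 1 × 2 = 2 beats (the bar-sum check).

1) 0.0ms=0b +471.204ms=3/2b
2) 471.204ms=3/2b +157.068ms=1/2b
Σ=2b of 2 (191bpm 2/4) — PASS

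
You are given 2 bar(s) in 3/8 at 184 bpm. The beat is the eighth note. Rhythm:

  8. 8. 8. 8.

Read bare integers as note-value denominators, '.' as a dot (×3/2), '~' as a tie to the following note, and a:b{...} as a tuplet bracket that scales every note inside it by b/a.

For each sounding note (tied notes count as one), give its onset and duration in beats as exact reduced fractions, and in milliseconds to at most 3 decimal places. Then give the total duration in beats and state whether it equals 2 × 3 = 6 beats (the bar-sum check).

1) 0.0ms=0b +489.13ms=3/2b
2) 489.13ms=3/2b +489.13ms=3/2b
3) 978.261ms=3b +489.13ms=3/2b
4) 1467.391ms=9/2b +489.13ms=3/2b
Σ=6b of 6 (184bpm 3/8) — PASS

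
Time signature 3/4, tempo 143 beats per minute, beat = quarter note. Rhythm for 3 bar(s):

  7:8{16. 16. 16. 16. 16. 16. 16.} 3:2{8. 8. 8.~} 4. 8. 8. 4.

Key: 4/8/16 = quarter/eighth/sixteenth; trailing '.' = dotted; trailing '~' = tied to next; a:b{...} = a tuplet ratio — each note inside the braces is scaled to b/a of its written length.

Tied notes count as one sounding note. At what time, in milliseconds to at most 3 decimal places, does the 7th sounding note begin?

1. 0.0ms @ 0 + 179.82ms (3/7)
2. 179.82ms @ 3/7 + 179.82ms (3/7)
3. 359.64ms @ 6/7 + 179.82ms (3/7)
4. 539.461ms @ 9/7 + 179.82ms (3/7)
5. 719.281ms @ 12/7 + 179.82ms (3/7)
6. 899.101ms @ 15/7 + 179.82ms (3/7)
7. 1078.921ms @ 18/7 + 179.82ms (3/7)
8. 1258.741ms @ 3 + 209.79ms (1/2)
9. 1468.531ms @ 7/2 + 209.79ms (1/2)
10. 1678.322ms @ 4 + 839.161ms (2)
11. 2517.483ms @ 6 + 314.685ms (3/4)
12. 2832.168ms @ 27/4 + 314.685ms (3/4)
13. 3146.853ms @ 15/2 + 629.371ms (3/2)

note 7 onset = 18/7b = 1078.921ms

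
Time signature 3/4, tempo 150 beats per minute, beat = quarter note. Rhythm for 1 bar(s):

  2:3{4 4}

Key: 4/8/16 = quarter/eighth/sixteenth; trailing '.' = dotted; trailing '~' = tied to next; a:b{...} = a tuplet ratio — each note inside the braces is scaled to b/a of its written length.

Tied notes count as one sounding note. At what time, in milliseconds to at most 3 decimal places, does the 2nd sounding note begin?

note 2 onset = 3/2b = 600.0ms

1. 0.0ms @ 0 + 600.0ms (3/2)
2. 600.0ms @ 3/2 + 600.0ms (3/2)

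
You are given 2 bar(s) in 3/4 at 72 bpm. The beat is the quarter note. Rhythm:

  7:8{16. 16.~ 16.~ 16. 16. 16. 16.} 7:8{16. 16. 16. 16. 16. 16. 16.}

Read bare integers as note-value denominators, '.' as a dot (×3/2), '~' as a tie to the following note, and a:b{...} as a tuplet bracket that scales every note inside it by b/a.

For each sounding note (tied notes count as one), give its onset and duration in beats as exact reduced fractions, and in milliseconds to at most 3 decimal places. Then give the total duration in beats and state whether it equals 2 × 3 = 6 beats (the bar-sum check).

1) 0.0ms=0b +357.143ms=3/7b
2) 357.143ms=3/7b +1071.429ms=9/7b
3) 1428.571ms=12/7b +357.143ms=3/7b
4) 1785.714ms=15/7b +357.143ms=3/7b
5) 2142.857ms=18/7b +357.143ms=3/7b
6) 2500.0ms=3b +357.143ms=3/7b
7) 2857.143ms=24/7b +357.143ms=3/7b
8) 3214.286ms=27/7b +357.143ms=3/7b
9) 3571.429ms=30/7b +357.143ms=3/7b
10) 3928.571ms=33/7b +357.143ms=3/7b
11) 4285.714ms=36/7b +357.143ms=3/7b
12) 4642.857ms=39/7b +357.143ms=3/7b
Σ=6b of 6 (72bpm 3/4) — PASS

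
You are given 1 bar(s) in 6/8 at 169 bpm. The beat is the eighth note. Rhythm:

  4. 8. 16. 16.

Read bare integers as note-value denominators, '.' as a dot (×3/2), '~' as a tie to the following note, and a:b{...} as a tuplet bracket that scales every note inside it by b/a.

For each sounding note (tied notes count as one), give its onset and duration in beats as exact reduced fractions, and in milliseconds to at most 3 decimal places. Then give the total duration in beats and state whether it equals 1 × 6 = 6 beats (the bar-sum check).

1) 0.0ms=0b +1065.089ms=3b
2) 1065.089ms=3b +532.544ms=3/2b
3) 1597.633ms=9/2b +266.272ms=3/4b
4) 1863.905ms=21/4b +266.272ms=3/4b
Σ=6b of 6 (169bpm 6/8) — PASS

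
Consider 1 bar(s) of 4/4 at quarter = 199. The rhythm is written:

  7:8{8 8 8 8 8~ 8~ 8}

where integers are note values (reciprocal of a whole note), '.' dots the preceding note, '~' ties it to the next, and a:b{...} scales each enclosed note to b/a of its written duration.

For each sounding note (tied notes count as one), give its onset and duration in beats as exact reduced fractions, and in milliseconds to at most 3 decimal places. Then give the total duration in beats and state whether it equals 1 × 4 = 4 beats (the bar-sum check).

1) 0.0ms=0b +172.29ms=4/7b
2) 172.29ms=4/7b +172.29ms=4/7b
3) 344.58ms=8/7b +172.29ms=4/7b
4) 516.87ms=12/7b +172.29ms=4/7b
5) 689.16ms=16/7b +516.87ms=12/7b
Σ=4b of 4 (199bpm 4/4) — PASS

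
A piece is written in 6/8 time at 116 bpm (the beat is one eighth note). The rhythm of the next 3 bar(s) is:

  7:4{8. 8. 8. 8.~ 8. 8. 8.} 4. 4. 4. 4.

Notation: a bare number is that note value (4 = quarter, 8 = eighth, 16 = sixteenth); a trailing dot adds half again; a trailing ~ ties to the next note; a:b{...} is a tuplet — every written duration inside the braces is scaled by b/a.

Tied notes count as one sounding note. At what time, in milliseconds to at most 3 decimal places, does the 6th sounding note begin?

note 6 onset = 36/7b = 2660.099ms

1. 0.0ms @ 0 + 443.35ms (6/7)
2. 443.35ms @ 6/7 + 443.35ms (6/7)
3. 886.7ms @ 12/7 + 443.35ms (6/7)
4. 1330.049ms @ 18/7 + 886.7ms (12/7)
5. 2216.749ms @ 30/7 + 443.35ms (6/7)
6. 2660.099ms @ 36/7 + 443.35ms (6/7)
7. 3103.448ms @ 6 + 1551.724ms (3)
8. 4655.172ms @ 9 + 1551.724ms (3)
9. 6206.897ms @ 12 + 1551.724ms (3)
10. 7758.621ms @ 15 + 1551.724ms (3)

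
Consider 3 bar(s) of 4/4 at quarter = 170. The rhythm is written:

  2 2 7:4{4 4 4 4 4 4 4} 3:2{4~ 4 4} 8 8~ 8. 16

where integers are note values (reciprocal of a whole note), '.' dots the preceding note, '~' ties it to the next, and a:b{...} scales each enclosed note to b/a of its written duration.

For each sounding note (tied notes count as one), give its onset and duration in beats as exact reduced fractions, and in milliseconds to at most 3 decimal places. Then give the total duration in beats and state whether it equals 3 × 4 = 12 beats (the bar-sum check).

1) 0.0ms=0b +705.882ms=2b
2) 705.882ms=2b +705.882ms=2b
3) 1411.765ms=4b +201.681ms=4/7b
4) 1613.445ms=32/7b +201.681ms=4/7b
5) 1815.126ms=36/7b +201.681ms=4/7b
6) 2016.807ms=40/7b +201.681ms=4/7b
7) 2218.487ms=44/7b +201.681ms=4/7b
8) 2420.168ms=48/7b +201.681ms=4/7b
9) 2621.849ms=52/7b +201.681ms=4/7b
10) 2823.529ms=8b +470.588ms=4/3b
11) 3294.118ms=28/3b +235.294ms=2/3b
12) 3529.412ms=10b +176.471ms=1/2b
13) 3705.882ms=21/2b +441.176ms=5/4b
14) 4147.059ms=47/4b +88.235ms=1/4b
Σ=12b of 12 (170bpm 4/4) — PASS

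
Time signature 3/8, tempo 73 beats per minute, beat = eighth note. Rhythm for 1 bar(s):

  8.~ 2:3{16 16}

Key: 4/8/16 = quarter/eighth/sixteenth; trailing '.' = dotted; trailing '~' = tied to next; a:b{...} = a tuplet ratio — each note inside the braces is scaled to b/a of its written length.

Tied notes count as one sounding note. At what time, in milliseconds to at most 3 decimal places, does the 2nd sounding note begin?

note 2 onset = 9/4b = 1849.315ms

1. 0.0ms @ 0 + 1849.315ms (9/4)
2. 1849.315ms @ 9/4 + 616.438ms (3/4)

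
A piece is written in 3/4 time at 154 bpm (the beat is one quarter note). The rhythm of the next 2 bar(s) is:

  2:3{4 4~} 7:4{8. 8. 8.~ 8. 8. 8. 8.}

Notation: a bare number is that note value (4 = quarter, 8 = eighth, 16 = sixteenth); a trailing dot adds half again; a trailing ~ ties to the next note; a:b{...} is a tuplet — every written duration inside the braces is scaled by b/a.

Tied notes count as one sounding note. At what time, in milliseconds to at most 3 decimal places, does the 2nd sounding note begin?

note 2 onset = 3/2b = 584.416ms

1. 0.0ms @ 0 + 584.416ms (3/2)
2. 584.416ms @ 3/2 + 751.391ms (27/14)
3. 1335.807ms @ 24/7 + 166.976ms (3/7)
4. 1502.783ms @ 27/7 + 333.952ms (6/7)
5. 1836.735ms @ 33/7 + 166.976ms (3/7)
6. 2003.711ms @ 36/7 + 166.976ms (3/7)
7. 2170.686ms @ 39/7 + 166.976ms (3/7)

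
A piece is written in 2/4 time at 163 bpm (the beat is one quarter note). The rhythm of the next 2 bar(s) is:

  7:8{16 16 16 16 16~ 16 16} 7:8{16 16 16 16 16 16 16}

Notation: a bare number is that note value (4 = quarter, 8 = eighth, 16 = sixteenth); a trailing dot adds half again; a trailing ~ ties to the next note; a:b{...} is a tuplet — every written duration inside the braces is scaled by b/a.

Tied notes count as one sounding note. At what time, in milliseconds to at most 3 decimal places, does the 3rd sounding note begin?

note 3 onset = 4/7b = 210.342ms

1. 0.0ms @ 0 + 105.171ms (2/7)
2. 105.171ms @ 2/7 + 105.171ms (2/7)
3. 210.342ms @ 4/7 + 105.171ms (2/7)
4. 315.513ms @ 6/7 + 105.171ms (2/7)
5. 420.684ms @ 8/7 + 210.342ms (4/7)
6. 631.025ms @ 12/7 + 105.171ms (2/7)
7. 736.196ms @ 2 + 105.171ms (2/7)
8. 841.367ms @ 16/7 + 105.171ms (2/7)
9. 946.538ms @ 18/7 + 105.171ms (2/7)
10. 1051.709ms @ 20/7 + 105.171ms (2/7)
11. 1156.88ms @ 22/7 + 105.171ms (2/7)
12. 1262.051ms @ 24/7 + 105.171ms (2/7)
13. 1367.222ms @ 26/7 + 105.171ms (2/7)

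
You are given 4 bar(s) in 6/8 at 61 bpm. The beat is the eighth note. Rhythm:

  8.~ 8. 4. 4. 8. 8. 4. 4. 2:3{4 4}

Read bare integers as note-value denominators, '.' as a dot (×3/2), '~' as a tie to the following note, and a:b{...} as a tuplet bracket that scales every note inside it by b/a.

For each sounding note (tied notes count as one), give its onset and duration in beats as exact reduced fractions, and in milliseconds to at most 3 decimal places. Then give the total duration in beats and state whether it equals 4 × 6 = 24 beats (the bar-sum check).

1) 0.0ms=0b +2950.82ms=3b
2) 2950.82ms=3b +2950.82ms=3b
3) 5901.639ms=6b +2950.82ms=3b
4) 8852.459ms=9b +1475.41ms=3/2b
5) 10327.869ms=21/2b +1475.41ms=3/2b
6) 11803.279ms=12b +2950.82ms=3b
7) 14754.098ms=15b +2950.82ms=3b
8) 17704.918ms=18b +2950.82ms=3b
9) 20655.738ms=21b +2950.82ms=3b
Σ=24b of 24 (61bpm 6/8) — PASS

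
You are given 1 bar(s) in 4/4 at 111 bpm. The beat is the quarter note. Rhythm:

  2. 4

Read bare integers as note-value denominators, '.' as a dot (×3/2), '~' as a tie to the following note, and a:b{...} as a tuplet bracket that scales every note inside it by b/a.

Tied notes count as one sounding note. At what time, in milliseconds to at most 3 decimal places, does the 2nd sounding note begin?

note 2 onset = 3b = 1621.622ms

1. 0.0ms @ 0 + 1621.622ms (3)
2. 1621.622ms @ 3 + 540.541ms (1)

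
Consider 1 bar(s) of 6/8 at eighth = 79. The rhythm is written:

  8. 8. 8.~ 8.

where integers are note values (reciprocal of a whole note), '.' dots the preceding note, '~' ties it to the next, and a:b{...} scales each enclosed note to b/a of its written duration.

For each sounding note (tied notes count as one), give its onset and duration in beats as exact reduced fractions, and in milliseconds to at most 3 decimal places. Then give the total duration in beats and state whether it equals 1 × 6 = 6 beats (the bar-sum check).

1) 0.0ms=0b +1139.241ms=3/2b
2) 1139.241ms=3/2b +1139.241ms=3/2b
3) 2278.481ms=3b +2278.481ms=3b
Σ=6b of 6 (79bpm 6/8) — PASS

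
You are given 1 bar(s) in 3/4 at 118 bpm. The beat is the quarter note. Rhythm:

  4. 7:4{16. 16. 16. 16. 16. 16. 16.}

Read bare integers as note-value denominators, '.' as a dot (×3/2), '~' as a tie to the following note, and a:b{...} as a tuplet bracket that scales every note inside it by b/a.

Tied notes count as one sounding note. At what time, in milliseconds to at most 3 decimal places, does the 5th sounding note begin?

1. 0.0ms @ 0 + 762.712ms (3/2)
2. 762.712ms @ 3/2 + 108.959ms (3/14)
3. 871.671ms @ 12/7 + 108.959ms (3/14)
4. 980.63ms @ 27/14 + 108.959ms (3/14)
5. 1089.588ms @ 15/7 + 108.959ms (3/14)
6. 1198.547ms @ 33/14 + 108.959ms (3/14)
7. 1307.506ms @ 18/7 + 108.959ms (3/14)
8. 1416.465ms @ 39/14 + 108.959ms (3/14)

note 5 onset = 15/7b = 1089.588ms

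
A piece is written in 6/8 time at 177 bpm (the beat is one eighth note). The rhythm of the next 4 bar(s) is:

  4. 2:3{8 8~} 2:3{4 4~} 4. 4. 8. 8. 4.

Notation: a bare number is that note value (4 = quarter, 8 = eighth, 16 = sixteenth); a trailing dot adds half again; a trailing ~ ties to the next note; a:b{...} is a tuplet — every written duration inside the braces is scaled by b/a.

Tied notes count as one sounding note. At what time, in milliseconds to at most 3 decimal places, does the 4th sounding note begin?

1. 0.0ms @ 0 + 1016.949ms (3)
2. 1016.949ms @ 3 + 508.475ms (3/2)
3. 1525.424ms @ 9/2 + 1525.424ms (9/2)
4. 3050.847ms @ 9 + 2033.898ms (6)
5. 5084.746ms @ 15 + 1016.949ms (3)
6. 6101.695ms @ 18 + 508.475ms (3/2)
7. 6610.169ms @ 39/2 + 508.475ms (3/2)
8. 7118.644ms @ 21 + 1016.949ms (3)

note 4 onset = 9b = 3050.847ms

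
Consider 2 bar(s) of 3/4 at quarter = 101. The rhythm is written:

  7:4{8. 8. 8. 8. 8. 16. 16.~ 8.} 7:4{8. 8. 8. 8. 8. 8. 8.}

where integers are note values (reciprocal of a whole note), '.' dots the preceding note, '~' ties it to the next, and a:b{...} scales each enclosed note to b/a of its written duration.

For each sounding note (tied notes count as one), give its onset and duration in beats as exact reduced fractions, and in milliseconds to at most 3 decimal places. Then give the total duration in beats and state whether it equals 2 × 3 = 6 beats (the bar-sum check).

1) 0.0ms=0b +254.597ms=3/7b
2) 254.597ms=3/7b +254.597ms=3/7b
3) 509.194ms=6/7b +254.597ms=3/7b
4) 763.791ms=9/7b +254.597ms=3/7b
5) 1018.388ms=12/7b +254.597ms=3/7b
6) 1272.984ms=15/7b +127.298ms=3/14b
7) 1400.283ms=33/14b +381.895ms=9/14b
8) 1782.178ms=3b +254.597ms=3/7b
9) 2036.775ms=24/7b +254.597ms=3/7b
10) 2291.372ms=27/7b +254.597ms=3/7b
11) 2545.969ms=30/7b +254.597ms=3/7b
12) 2800.566ms=33/7b +254.597ms=3/7b
13) 3055.163ms=36/7b +254.597ms=3/7b
14) 3309.76ms=39/7b +254.597ms=3/7b
Σ=6b of 6 (101bpm 3/4) — PASS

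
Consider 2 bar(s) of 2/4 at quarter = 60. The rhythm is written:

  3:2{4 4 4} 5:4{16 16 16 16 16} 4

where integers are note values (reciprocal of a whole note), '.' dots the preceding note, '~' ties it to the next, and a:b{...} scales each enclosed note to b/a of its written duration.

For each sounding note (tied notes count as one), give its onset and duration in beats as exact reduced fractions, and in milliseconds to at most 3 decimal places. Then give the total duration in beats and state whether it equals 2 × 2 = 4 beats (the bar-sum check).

1) 0.0ms=0b +666.667ms=2/3b
2) 666.667ms=2/3b +666.667ms=2/3b
3) 1333.333ms=4/3b +666.667ms=2/3b
4) 2000.0ms=2b +200.0ms=1/5b
5) 2200.0ms=11/5b +200.0ms=1/5b
6) 2400.0ms=12/5b +200.0ms=1/5b
7) 2600.0ms=13/5b +200.0ms=1/5b
8) 2800.0ms=14/5b +200.0ms=1/5b
9) 3000.0ms=3b +1000.0ms=1b
Σ=4b of 4 (60bpm 2/4) — PASS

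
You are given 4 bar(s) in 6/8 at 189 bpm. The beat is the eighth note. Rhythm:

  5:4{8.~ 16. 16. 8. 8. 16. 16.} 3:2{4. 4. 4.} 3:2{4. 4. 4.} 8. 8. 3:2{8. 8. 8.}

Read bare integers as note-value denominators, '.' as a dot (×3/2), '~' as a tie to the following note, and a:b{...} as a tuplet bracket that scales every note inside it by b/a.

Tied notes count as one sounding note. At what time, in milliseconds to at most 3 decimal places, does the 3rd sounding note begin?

1. 0.0ms @ 0 + 571.429ms (9/5)
2. 571.429ms @ 9/5 + 190.476ms (3/5)
3. 761.905ms @ 12/5 + 380.952ms (6/5)
4. 1142.857ms @ 18/5 + 380.952ms (6/5)
5. 1523.81ms @ 24/5 + 190.476ms (3/5)
6. 1714.286ms @ 27/5 + 190.476ms (3/5)
7. 1904.762ms @ 6 + 634.921ms (2)
8. 2539.683ms @ 8 + 634.921ms (2)
9. 3174.603ms @ 10 + 634.921ms (2)
10. 3809.524ms @ 12 + 634.921ms (2)
11. 4444.444ms @ 14 + 634.921ms (2)
12. 5079.365ms @ 16 + 634.921ms (2)
13. 5714.286ms @ 18 + 476.19ms (3/2)
14. 6190.476ms @ 39/2 + 476.19ms (3/2)
15. 6666.667ms @ 21 + 317.46ms (1)
16. 6984.127ms @ 22 + 317.46ms (1)
17. 7301.587ms @ 23 + 317.46ms (1)

note 3 onset = 12/5b = 761.905ms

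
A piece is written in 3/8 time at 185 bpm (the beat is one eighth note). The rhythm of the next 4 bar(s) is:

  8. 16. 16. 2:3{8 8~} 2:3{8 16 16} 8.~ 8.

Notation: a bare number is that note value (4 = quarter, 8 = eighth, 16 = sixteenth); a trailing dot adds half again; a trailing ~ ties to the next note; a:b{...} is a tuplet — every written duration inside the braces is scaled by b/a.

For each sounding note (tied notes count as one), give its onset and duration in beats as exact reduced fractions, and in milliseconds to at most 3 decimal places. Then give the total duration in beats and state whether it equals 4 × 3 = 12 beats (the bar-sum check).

1) 0.0ms=0b +486.486ms=3/2b
2) 486.486ms=3/2b +243.243ms=3/4b
3) 729.73ms=9/4b +243.243ms=3/4b
4) 972.973ms=3b +486.486ms=3/2b
5) 1459.459ms=9/2b +972.973ms=3b
6) 2432.432ms=15/2b +243.243ms=3/4b
7) 2675.676ms=33/4b +243.243ms=3/4b
8) 2918.919ms=9b +972.973ms=3b
Σ=12b of 12 (185bpm 3/8) — PASS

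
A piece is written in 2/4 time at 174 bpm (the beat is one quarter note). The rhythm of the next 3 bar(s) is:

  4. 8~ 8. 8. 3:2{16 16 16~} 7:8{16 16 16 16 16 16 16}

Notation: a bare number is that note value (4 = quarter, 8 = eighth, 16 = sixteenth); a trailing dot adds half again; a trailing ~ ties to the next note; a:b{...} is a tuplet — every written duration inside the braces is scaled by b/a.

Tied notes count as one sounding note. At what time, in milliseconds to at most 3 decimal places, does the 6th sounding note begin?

note 6 onset = 23/6b = 1321.839ms

1. 0.0ms @ 0 + 517.241ms (3/2)
2. 517.241ms @ 3/2 + 431.034ms (5/4)
3. 948.276ms @ 11/4 + 258.621ms (3/4)
4. 1206.897ms @ 7/2 + 57.471ms (1/6)
5. 1264.368ms @ 11/3 + 57.471ms (1/6)
6. 1321.839ms @ 23/6 + 155.993ms (19/42)
7. 1477.833ms @ 30/7 + 98.522ms (2/7)
8. 1576.355ms @ 32/7 + 98.522ms (2/7)
9. 1674.877ms @ 34/7 + 98.522ms (2/7)
10. 1773.399ms @ 36/7 + 98.522ms (2/7)
11. 1871.921ms @ 38/7 + 98.522ms (2/7)
12. 1970.443ms @ 40/7 + 98.522ms (2/7)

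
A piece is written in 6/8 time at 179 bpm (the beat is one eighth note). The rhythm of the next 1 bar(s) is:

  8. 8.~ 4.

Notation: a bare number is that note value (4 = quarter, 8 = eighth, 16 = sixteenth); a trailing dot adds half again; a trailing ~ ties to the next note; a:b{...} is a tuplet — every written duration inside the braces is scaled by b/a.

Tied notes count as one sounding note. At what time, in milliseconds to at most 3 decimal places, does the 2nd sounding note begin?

note 2 onset = 3/2b = 502.793ms

1. 0.0ms @ 0 + 502.793ms (3/2)
2. 502.793ms @ 3/2 + 1508.38ms (9/2)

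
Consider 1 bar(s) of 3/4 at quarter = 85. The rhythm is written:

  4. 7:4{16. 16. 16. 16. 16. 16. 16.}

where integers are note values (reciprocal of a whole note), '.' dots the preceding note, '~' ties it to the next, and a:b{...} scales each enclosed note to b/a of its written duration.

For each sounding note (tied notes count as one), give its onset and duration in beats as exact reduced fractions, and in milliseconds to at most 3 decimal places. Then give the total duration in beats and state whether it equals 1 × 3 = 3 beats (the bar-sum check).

1) 0.0ms=0b +1058.824ms=3/2b
2) 1058.824ms=3/2b +151.261ms=3/14b
3) 1210.084ms=12/7b +151.261ms=3/14b
4) 1361.345ms=27/14b +151.261ms=3/14b
5) 1512.605ms=15/7b +151.261ms=3/14b
6) 1663.866ms=33/14b +151.261ms=3/14b
7) 1815.126ms=18/7b +151.261ms=3/14b
8) 1966.387ms=39/14b +151.261ms=3/14b
Σ=3b of 3 (85bpm 3/4) — PASS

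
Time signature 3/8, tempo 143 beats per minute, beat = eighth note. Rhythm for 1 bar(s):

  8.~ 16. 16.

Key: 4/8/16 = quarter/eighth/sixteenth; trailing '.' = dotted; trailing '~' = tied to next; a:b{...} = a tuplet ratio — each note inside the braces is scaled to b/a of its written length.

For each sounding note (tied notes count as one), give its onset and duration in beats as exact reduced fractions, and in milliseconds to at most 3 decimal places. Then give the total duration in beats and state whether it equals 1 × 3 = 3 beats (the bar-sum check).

1) 0.0ms=0b +944.056ms=9/4b
2) 944.056ms=9/4b +314.685ms=3/4b
Σ=3b of 3 (143bpm 3/8) — PASS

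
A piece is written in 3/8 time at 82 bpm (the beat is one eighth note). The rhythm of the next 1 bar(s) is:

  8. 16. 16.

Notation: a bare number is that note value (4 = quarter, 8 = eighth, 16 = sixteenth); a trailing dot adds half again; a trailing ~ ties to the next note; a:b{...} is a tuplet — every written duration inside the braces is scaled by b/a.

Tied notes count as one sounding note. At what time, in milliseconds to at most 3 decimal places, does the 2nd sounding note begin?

note 2 onset = 3/2b = 1097.561ms

1. 0.0ms @ 0 + 1097.561ms (3/2)
2. 1097.561ms @ 3/2 + 548.78ms (3/4)
3. 1646.341ms @ 9/4 + 548.78ms (3/4)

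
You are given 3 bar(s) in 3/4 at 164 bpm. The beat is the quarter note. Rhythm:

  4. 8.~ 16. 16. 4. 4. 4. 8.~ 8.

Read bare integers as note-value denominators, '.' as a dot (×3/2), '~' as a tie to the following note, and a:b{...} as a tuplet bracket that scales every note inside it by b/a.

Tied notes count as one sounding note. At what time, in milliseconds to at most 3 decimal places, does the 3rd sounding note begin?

1. 0.0ms @ 0 + 548.78ms (3/2)
2. 548.78ms @ 3/2 + 411.585ms (9/8)
3. 960.366ms @ 21/8 + 137.195ms (3/8)
4. 1097.561ms @ 3 + 548.78ms (3/2)
5. 1646.341ms @ 9/2 + 548.78ms (3/2)
6. 2195.122ms @ 6 + 548.78ms (3/2)
7. 2743.902ms @ 15/2 + 548.78ms (3/2)

note 3 onset = 21/8b = 960.366ms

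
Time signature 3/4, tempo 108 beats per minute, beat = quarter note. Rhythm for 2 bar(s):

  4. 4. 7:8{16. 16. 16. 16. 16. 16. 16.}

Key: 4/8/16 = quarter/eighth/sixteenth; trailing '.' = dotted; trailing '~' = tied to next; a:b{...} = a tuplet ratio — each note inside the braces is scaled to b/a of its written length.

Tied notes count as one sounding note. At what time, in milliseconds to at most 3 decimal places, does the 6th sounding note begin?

note 6 onset = 30/7b = 2380.952ms

1. 0.0ms @ 0 + 833.333ms (3/2)
2. 833.333ms @ 3/2 + 833.333ms (3/2)
3. 1666.667ms @ 3 + 238.095ms (3/7)
4. 1904.762ms @ 24/7 + 238.095ms (3/7)
5. 2142.857ms @ 27/7 + 238.095ms (3/7)
6. 2380.952ms @ 30/7 + 238.095ms (3/7)
7. 2619.048ms @ 33/7 + 238.095ms (3/7)
8. 2857.143ms @ 36/7 + 238.095ms (3/7)
9. 3095.238ms @ 39/7 + 238.095ms (3/7)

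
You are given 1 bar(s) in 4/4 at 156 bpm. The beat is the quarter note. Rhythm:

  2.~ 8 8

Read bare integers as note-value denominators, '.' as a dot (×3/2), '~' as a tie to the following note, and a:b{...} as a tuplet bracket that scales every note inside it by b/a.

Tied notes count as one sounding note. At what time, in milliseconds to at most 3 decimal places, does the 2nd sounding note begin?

1. 0.0ms @ 0 + 1346.154ms (7/2)
2. 1346.154ms @ 7/2 + 192.308ms (1/2)

note 2 onset = 7/2b = 1346.154ms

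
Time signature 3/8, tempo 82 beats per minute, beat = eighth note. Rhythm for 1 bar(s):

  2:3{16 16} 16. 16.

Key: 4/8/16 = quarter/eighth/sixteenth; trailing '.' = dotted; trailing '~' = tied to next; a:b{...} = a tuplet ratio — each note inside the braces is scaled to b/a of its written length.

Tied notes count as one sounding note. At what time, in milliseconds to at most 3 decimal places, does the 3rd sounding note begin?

note 3 onset = 3/2b = 1097.561ms

1. 0.0ms @ 0 + 548.78ms (3/4)
2. 548.78ms @ 3/4 + 548.78ms (3/4)
3. 1097.561ms @ 3/2 + 548.78ms (3/4)
4. 1646.341ms @ 9/4 + 548.78ms (3/4)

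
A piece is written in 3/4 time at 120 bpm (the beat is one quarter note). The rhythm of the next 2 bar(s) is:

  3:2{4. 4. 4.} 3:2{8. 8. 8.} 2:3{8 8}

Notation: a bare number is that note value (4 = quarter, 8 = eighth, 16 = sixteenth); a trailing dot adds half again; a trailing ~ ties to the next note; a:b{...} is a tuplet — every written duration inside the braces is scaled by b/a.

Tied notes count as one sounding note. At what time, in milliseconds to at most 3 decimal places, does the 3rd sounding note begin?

note 3 onset = 2b = 1000.0ms

1. 0.0ms @ 0 + 500.0ms (1)
2. 500.0ms @ 1 + 500.0ms (1)
3. 1000.0ms @ 2 + 500.0ms (1)
4. 1500.0ms @ 3 + 250.0ms (1/2)
5. 1750.0ms @ 7/2 + 250.0ms (1/2)
6. 2000.0ms @ 4 + 250.0ms (1/2)
7. 2250.0ms @ 9/2 + 375.0ms (3/4)
8. 2625.0ms @ 21/4 + 375.0ms (3/4)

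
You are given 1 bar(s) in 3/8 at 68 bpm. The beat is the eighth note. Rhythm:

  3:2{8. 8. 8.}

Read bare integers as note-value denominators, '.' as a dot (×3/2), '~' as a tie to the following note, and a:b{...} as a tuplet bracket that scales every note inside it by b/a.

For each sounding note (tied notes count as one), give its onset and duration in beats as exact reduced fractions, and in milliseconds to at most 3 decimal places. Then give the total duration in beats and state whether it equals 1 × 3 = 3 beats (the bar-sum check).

1) 0.0ms=0b +882.353ms=1b
2) 882.353ms=1b +882.353ms=1b
3) 1764.706ms=2b +882.353ms=1b
Σ=3b of 3 (68bpm 3/8) — PASS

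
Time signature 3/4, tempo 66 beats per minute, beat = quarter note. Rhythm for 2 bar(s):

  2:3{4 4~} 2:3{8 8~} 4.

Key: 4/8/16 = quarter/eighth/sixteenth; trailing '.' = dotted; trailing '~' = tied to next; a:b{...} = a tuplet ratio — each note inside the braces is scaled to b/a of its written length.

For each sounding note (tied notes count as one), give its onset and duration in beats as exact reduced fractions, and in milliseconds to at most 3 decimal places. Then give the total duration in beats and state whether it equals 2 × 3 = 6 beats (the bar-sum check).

1) 0.0ms=0b +1363.636ms=3/2b
2) 1363.636ms=3/2b +2045.455ms=9/4b
3) 3409.091ms=15/4b +2045.455ms=9/4b
Σ=6b of 6 (66bpm 3/4) — PASS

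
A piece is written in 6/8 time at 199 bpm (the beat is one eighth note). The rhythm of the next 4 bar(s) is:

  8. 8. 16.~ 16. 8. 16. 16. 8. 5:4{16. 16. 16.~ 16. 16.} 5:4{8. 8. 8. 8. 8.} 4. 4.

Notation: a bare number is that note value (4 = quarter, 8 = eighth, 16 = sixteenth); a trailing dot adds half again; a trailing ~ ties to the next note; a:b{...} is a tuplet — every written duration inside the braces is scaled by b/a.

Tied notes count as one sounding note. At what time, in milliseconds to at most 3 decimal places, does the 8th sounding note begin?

note 8 onset = 9b = 2713.568ms

1. 0.0ms @ 0 + 452.261ms (3/2)
2. 452.261ms @ 3/2 + 452.261ms (3/2)
3. 904.523ms @ 3 + 452.261ms (3/2)
4. 1356.784ms @ 9/2 + 452.261ms (3/2)
5. 1809.045ms @ 6 + 226.131ms (3/4)
6. 2035.176ms @ 27/4 + 226.131ms (3/4)
7. 2261.307ms @ 15/2 + 452.261ms (3/2)
8. 2713.568ms @ 9 + 180.905ms (3/5)
9. 2894.472ms @ 48/5 + 180.905ms (3/5)
10. 3075.377ms @ 51/5 + 361.809ms (6/5)
11. 3437.186ms @ 57/5 + 180.905ms (3/5)
12. 3618.09ms @ 12 + 361.809ms (6/5)
13. 3979.899ms @ 66/5 + 361.809ms (6/5)
14. 4341.709ms @ 72/5 + 361.809ms (6/5)
15. 4703.518ms @ 78/5 + 361.809ms (6/5)
16. 5065.327ms @ 84/5 + 361.809ms (6/5)
17. 5427.136ms @ 18 + 904.523ms (3)
18. 6331.658ms @ 21 + 904.523ms (3)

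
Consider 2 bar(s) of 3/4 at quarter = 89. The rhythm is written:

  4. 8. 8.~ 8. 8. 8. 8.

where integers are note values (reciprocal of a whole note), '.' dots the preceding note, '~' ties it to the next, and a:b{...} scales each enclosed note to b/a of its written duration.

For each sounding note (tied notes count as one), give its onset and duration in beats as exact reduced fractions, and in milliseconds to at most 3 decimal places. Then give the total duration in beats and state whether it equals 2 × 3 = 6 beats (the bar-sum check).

1) 0.0ms=0b +1011.236ms=3/2b
2) 1011.236ms=3/2b +505.618ms=3/4b
3) 1516.854ms=9/4b +1011.236ms=3/2b
4) 2528.09ms=15/4b +505.618ms=3/4b
5) 3033.708ms=9/2b +505.618ms=3/4b
6) 3539.326ms=21/4b +505.618ms=3/4b
Σ=6b of 6 (89bpm 3/4) — PASS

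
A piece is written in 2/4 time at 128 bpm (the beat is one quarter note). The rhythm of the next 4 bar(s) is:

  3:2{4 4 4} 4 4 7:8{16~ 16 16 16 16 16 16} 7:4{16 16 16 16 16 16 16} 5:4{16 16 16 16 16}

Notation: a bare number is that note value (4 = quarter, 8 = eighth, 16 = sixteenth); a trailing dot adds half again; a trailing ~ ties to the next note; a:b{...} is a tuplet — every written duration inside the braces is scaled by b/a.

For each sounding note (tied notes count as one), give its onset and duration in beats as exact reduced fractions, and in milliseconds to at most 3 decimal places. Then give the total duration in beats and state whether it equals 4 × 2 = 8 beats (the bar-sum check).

1) 0.0ms=0b +312.5ms=2/3b
2) 312.5ms=2/3b +312.5ms=2/3b
3) 625.0ms=4/3b +312.5ms=2/3b
4) 937.5ms=2b +468.75ms=1b
5) 1406.25ms=3b +468.75ms=1b
6) 1875.0ms=4b +267.857ms=4/7b
7) 2142.857ms=32/7b +133.929ms=2/7b
8) 2276.786ms=34/7b +133.929ms=2/7b
9) 2410.714ms=36/7b +133.929ms=2/7b
10) 2544.643ms=38/7b +133.929ms=2/7b
11) 2678.571ms=40/7b +133.929ms=2/7b
12) 2812.5ms=6b +66.964ms=1/7b
13) 2879.464ms=43/7b +66.964ms=1/7b
14) 2946.429ms=44/7b +66.964ms=1/7b
15) 3013.393ms=45/7b +66.964ms=1/7b
16) 3080.357ms=46/7b +66.964ms=1/7b
17) 3147.321ms=47/7b +66.964ms=1/7b
18) 3214.286ms=48/7b +66.964ms=1/7b
19) 3281.25ms=7b +93.75ms=1/5b
20) 3375.0ms=36/5b +93.75ms=1/5b
21) 3468.75ms=37/5b +93.75ms=1/5b
22) 3562.5ms=38/5b +93.75ms=1/5b
23) 3656.25ms=39/5b +93.75ms=1/5b
Σ=8b of 8 (128bpm 2/4) — PASS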